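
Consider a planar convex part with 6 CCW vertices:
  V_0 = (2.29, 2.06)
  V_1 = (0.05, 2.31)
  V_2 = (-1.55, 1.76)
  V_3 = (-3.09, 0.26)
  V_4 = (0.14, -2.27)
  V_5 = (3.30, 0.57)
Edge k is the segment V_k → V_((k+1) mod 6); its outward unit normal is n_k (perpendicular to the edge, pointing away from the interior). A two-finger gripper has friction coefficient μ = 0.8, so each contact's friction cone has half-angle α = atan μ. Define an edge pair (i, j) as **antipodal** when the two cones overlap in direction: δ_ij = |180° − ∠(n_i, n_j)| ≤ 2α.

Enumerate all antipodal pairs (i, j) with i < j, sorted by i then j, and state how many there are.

count = 6; pairs: (0,3), (0,4), (1,3), (1,4), (2,4), (3,5)

α = atan 0.8 = 38.66°;  2α = 77.32°
n_0 = (+0.1109, +0.9938)
n_1 = (-0.3251, +0.9457)
n_2 = (-0.6977, +0.7163)
n_3 = (-0.6166, -0.7872)
n_4 = (+0.6684, -0.7438)
n_5 = (+0.8278, +0.5611)
  (0,1): δ = 154.66°  ·
  (0,2): δ = 129.39°  ·
  (0,3): δ = 31.70°  ✓
  (0,4): δ = 48.32°  ✓
  (0,5): δ = 130.50°  ·
  (1,2): δ = 154.72°  ·
  (1,3): δ = 57.04°  ✓
  (1,4): δ = 22.98°  ✓
  (1,5): δ = 105.16°  ·
  (2,3): δ = 82.32°  ·
  (2,4): δ = 2.30°  ✓
  (2,5): δ = 79.89°  ·
  (3,4): δ = 99.98°  ·
  (3,5): δ = 17.80°  ✓
  (4,5): δ = 97.82°  ·
antipodal pairs: 6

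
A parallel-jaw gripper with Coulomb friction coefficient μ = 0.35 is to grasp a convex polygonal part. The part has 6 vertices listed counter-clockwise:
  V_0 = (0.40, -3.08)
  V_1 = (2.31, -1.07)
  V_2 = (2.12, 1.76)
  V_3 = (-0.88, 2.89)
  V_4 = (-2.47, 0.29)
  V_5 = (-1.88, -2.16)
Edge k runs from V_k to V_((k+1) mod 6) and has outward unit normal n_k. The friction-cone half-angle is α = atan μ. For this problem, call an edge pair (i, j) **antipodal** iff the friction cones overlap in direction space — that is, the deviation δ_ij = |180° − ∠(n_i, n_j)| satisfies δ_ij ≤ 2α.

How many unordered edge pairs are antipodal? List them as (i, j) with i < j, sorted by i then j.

α = atan 0.35 = 19.29°;  2α = 38.58°
n_0 = (+0.7249, -0.6888)
n_1 = (+0.9978, +0.0670)
n_2 = (+0.3525, +0.9358)
n_3 = (-0.8531, +0.5217)
n_4 = (-0.9722, -0.2341)
n_5 = (-0.3742, -0.9274)
  (0,1): δ = 132.62°  ·
  (0,2): δ = 67.10°  ·
  (0,3): δ = 12.09°  ✓
  (0,4): δ = 57.08°  ·
  (0,5): δ = 111.56°  ·
  (1,2): δ = 114.48°  ·
  (1,3): δ = 35.29°  ✓
  (1,4): δ = 9.70°  ✓
  (1,5): δ = 64.18°  ·
  (2,3): δ = 100.81°  ·
  (2,4): δ = 55.82°  ·
  (2,5): δ = 1.33°  ✓
  (3,4): δ = 135.01°  ·
  (3,5): δ = 80.53°  ·
  (4,5): δ = 125.51°  ·
antipodal pairs: 4

count = 4; pairs: (0,3), (1,3), (1,4), (2,5)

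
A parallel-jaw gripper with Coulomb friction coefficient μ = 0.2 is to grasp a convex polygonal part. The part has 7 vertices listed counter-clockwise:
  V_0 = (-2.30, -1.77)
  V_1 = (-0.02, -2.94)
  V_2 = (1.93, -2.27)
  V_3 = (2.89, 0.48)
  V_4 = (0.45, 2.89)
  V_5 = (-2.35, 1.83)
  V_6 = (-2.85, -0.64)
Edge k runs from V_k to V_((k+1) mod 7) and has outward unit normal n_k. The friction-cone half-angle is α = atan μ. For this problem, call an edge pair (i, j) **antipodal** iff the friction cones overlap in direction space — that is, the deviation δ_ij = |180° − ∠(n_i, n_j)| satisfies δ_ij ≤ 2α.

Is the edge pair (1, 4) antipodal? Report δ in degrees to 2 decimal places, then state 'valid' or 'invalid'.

δ = 1.77°, valid

α = atan 0.2 = 11.31°;  2α = 22.62°
edge 1: e_1 = (+1.95, +0.67);  n_1 = (+0.3249, -0.9457)
edge 4: e_4 = (-2.80, -1.06);  n_4 = (-0.3541, +0.9352)
∠(n_1, n_4) = 178.23°
δ = |180° − 178.23°| = 1.77°
1.77° ≤ 2α = 22.62°  →  valid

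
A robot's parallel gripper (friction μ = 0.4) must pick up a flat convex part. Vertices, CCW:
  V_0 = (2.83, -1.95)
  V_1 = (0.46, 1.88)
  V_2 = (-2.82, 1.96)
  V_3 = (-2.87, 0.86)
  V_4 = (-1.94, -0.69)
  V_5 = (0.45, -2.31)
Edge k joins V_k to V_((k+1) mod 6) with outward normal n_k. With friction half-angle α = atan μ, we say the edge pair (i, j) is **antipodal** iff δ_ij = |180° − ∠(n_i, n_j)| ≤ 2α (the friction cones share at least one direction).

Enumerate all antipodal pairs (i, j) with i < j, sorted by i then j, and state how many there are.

α = atan 0.4 = 21.80°;  2α = 43.60°
n_0 = (+0.8504, +0.5262)
n_1 = (+0.0244, +0.9997)
n_2 = (-0.9990, +0.0454)
n_3 = (-0.8575, -0.5145)
n_4 = (-0.5611, -0.8278)
n_5 = (+0.1496, -0.9888)
  (0,1): δ = 123.15°  ·
  (0,2): δ = 34.35°  ✓
  (0,3): δ = 0.79°  ✓
  (0,4): δ = 24.12°  ✓
  (0,5): δ = 66.85°  ·
  (1,2): δ = 91.21°  ·
  (1,3): δ = 57.64°  ·
  (1,4): δ = 32.73°  ✓
  (1,5): δ = 10.00°  ✓
  (2,3): δ = 146.43°  ·
  (2,4): δ = 121.53°  ·
  (2,5): δ = 78.80°  ·
  (3,4): δ = 155.09°  ·
  (3,5): δ = 112.36°  ·
  (4,5): δ = 137.27°  ·
antipodal pairs: 5

count = 5; pairs: (0,2), (0,3), (0,4), (1,4), (1,5)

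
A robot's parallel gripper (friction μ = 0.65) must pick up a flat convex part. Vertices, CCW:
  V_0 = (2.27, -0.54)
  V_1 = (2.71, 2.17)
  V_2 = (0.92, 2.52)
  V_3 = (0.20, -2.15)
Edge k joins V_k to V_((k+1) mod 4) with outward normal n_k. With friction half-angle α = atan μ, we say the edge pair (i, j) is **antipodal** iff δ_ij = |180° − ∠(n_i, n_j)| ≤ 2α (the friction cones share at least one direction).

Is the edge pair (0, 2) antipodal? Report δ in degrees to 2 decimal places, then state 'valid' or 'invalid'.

α = atan 0.65 = 33.02°;  2α = 66.05°
edge 0: e_0 = (+0.44, +2.71);  n_0 = (+0.9871, -0.1603)
edge 2: e_2 = (-0.72, -4.67);  n_2 = (-0.9883, +0.1524)
∠(n_0, n_2) = 179.54°
δ = |180° − 179.54°| = 0.46°
0.46° ≤ 2α = 66.05°  →  valid

δ = 0.46°, valid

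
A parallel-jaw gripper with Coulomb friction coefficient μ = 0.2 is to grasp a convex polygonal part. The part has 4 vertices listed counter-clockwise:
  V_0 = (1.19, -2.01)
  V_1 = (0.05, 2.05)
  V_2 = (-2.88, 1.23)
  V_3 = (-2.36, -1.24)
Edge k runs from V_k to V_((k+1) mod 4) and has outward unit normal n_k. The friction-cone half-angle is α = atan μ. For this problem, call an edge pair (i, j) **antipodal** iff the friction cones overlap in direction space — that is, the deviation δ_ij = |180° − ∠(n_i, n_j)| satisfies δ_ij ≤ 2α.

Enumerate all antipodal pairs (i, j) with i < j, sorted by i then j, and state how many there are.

α = atan 0.2 = 11.31°;  2α = 22.62°
n_0 = (+0.9628, +0.2703)
n_1 = (-0.2695, +0.9630)
n_2 = (-0.9785, -0.2060)
n_3 = (-0.2120, -0.9773)
  (0,1): δ = 90.05°  ·
  (0,2): δ = 3.80°  ✓
  (0,3): δ = 62.08°  ·
  (1,2): δ = 93.75°  ·
  (1,3): δ = 27.87°  ·
  (2,3): δ = 114.13°  ·
antipodal pairs: 1

count = 1; pairs: (0,2)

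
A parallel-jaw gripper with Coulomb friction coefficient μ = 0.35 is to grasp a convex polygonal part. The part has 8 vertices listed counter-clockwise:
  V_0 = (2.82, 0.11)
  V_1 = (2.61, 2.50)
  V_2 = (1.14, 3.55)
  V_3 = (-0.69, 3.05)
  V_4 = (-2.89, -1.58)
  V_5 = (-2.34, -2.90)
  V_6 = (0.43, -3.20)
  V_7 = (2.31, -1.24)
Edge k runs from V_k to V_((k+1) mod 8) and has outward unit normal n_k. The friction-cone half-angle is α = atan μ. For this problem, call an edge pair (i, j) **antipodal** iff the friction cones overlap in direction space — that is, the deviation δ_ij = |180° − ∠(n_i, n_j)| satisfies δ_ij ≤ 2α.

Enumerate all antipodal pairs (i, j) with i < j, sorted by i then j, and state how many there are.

count = 8; pairs: (0,3), (0,4), (1,4), (1,5), (2,5), (2,6), (3,6), (3,7)

α = atan 0.35 = 19.29°;  2α = 38.58°
n_0 = (+0.9962, +0.0875)
n_1 = (+0.5812, +0.8137)
n_2 = (-0.2636, +0.9646)
n_3 = (-0.9032, +0.4292)
n_4 = (-0.9231, -0.3846)
n_5 = (-0.1077, -0.9942)
n_6 = (+0.7217, -0.6922)
n_7 = (+0.9355, -0.3534)
  (0,1): δ = 130.56°  ·
  (0,2): δ = 79.74°  ·
  (0,3): δ = 30.44°  ✓
  (0,4): δ = 17.60°  ✓
  (0,5): δ = 78.80°  ·
  (0,6): δ = 131.17°  ·
  (0,7): δ = 154.28°  ·
  (1,2): δ = 129.18°  ·
  (1,3): δ = 79.88°  ·
  (1,4): δ = 31.84°  ✓
  (1,5): δ = 29.36°  ✓
  (1,6): δ = 81.73°  ·
  (1,7): δ = 104.84°  ·
  (2,3): δ = 130.70°  ·
  (2,4): δ = 82.66°  ·
  (2,5): δ = 21.46°  ✓
  (2,6): δ = 30.91°  ✓
  (2,7): δ = 54.02°  ·
  (3,4): δ = 131.96°  ·
  (3,5): δ = 70.77°  ·
  (3,6): δ = 18.39°  ✓
  (3,7): δ = 4.72°  ✓
  (4,5): δ = 118.80°  ·
  (4,6): δ = 66.43°  ·
  (4,7): δ = 43.32°  ·
  (5,6): δ = 127.63°  ·
  (5,7): δ = 104.51°  ·
  (6,7): δ = 156.89°  ·
antipodal pairs: 8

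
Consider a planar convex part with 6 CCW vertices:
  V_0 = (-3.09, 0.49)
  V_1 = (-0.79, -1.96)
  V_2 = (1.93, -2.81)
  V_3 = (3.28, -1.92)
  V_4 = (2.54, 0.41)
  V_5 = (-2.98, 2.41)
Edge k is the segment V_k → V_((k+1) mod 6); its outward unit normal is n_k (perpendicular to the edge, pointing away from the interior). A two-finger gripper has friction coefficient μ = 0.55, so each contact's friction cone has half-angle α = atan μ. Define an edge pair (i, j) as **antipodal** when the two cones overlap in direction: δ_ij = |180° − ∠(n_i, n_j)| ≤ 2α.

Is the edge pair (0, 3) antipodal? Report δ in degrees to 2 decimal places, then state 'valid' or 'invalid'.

α = atan 0.55 = 28.81°;  2α = 57.62°
edge 0: e_0 = (+2.30, -2.45);  n_0 = (-0.7291, -0.6844)
edge 3: e_3 = (-0.74, +2.33);  n_3 = (+0.9531, +0.3027)
∠(n_0, n_3) = 154.43°
δ = |180° − 154.43°| = 25.57°
25.57° ≤ 2α = 57.62°  →  valid

δ = 25.57°, valid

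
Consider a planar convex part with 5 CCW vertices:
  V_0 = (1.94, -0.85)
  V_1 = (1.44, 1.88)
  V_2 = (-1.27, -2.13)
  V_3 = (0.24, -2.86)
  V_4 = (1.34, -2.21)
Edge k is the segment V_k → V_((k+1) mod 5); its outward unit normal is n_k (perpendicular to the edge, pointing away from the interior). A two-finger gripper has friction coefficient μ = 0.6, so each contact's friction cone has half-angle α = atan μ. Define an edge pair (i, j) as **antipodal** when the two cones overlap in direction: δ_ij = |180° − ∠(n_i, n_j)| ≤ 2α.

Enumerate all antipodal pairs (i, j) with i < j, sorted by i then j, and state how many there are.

α = atan 0.6 = 30.96°;  2α = 61.93°
n_0 = (+0.9836, +0.1802)
n_1 = (-0.8285, +0.5599)
n_2 = (-0.4352, -0.9003)
n_3 = (+0.5087, -0.8609)
n_4 = (+0.9149, -0.4036)
  (0,1): δ = 44.43°  ✓
  (0,2): δ = 53.82°  ✓
  (0,3): δ = 110.20°  ·
  (0,4): δ = 145.82°  ·
  (1,2): δ = 81.75°  ·
  (1,3): δ = 25.37°  ✓
  (1,4): δ = 10.25°  ✓
  (2,3): δ = 123.62°  ·
  (2,4): δ = 88.00°  ·
  (3,4): δ = 144.39°  ·
antipodal pairs: 4

count = 4; pairs: (0,1), (0,2), (1,3), (1,4)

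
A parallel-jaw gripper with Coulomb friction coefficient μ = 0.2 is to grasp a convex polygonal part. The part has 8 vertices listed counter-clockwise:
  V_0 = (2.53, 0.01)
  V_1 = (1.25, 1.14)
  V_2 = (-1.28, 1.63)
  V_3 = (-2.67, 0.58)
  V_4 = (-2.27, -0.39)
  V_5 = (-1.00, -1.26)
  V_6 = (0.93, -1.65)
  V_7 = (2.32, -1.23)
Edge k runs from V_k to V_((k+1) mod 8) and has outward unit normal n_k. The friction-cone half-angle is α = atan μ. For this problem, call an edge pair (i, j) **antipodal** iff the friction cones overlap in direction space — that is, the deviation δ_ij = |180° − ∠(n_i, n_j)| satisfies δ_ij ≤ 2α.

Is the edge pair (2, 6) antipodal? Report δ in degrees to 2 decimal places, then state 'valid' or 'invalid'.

δ = 20.25°, valid

α = atan 0.2 = 11.31°;  2α = 22.62°
edge 2: e_2 = (-1.39, -1.05);  n_2 = (-0.6028, +0.7979)
edge 6: e_6 = (+1.39, +0.42);  n_6 = (+0.2892, -0.9573)
∠(n_2, n_6) = 159.75°
δ = |180° − 159.75°| = 20.25°
20.25° ≤ 2α = 22.62°  →  valid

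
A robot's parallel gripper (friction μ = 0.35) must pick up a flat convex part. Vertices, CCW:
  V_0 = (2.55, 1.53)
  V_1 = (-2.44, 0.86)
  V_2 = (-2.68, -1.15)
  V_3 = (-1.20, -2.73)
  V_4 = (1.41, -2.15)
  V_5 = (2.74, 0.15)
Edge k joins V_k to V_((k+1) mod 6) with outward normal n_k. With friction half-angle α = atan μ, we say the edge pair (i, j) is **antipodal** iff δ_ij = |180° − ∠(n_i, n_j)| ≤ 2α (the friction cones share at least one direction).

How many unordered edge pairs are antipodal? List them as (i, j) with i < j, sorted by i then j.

α = atan 0.35 = 19.29°;  2α = 38.58°
n_0 = (-0.1331, +0.9911)
n_1 = (-0.9929, +0.1186)
n_2 = (-0.7298, -0.6836)
n_3 = (+0.2169, -0.9762)
n_4 = (+0.8657, -0.5006)
n_5 = (+0.9907, +0.1364)
  (0,1): δ = 104.46°  ·
  (0,2): δ = 54.52°  ·
  (0,3): δ = 4.88°  ✓
  (0,4): δ = 52.31°  ·
  (0,5): δ = 90.19°  ·
  (1,2): δ = 130.06°  ·
  (1,3): δ = 70.66°  ·
  (1,4): δ = 23.23°  ✓
  (1,5): δ = 14.65°  ✓
  (2,3): δ = 120.60°  ·
  (2,4): δ = 73.17°  ·
  (2,5): δ = 35.29°  ✓
  (3,4): δ = 132.57°  ·
  (3,5): δ = 94.69°  ·
  (4,5): δ = 142.12°  ·
antipodal pairs: 4

count = 4; pairs: (0,3), (1,4), (1,5), (2,5)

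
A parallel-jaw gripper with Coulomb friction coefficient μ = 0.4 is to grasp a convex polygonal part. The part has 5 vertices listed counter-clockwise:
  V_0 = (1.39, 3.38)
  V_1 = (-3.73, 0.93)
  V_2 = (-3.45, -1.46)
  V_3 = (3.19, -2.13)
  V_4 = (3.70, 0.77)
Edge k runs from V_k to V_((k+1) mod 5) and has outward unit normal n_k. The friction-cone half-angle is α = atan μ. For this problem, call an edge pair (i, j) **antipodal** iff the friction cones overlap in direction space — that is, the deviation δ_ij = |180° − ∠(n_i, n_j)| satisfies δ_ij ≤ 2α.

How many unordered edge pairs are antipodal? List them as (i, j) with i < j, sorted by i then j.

α = atan 0.4 = 21.80°;  2α = 43.60°
n_0 = (-0.4316, +0.9020)
n_1 = (-0.9932, -0.1164)
n_2 = (-0.1004, -0.9949)
n_3 = (+0.9849, -0.1732)
n_4 = (+0.7488, +0.6628)
  (0,1): δ = 108.89°  ·
  (0,2): δ = 31.33°  ✓
  (0,3): δ = 54.45°  ·
  (0,4): δ = 105.94°  ·
  (1,2): δ = 102.44°  ·
  (1,3): δ = 16.66°  ✓
  (1,4): δ = 34.83°  ✓
  (2,3): δ = 94.21°  ·
  (2,4): δ = 42.73°  ✓
  (3,4): δ = 128.52°  ·
antipodal pairs: 4

count = 4; pairs: (0,2), (1,3), (1,4), (2,4)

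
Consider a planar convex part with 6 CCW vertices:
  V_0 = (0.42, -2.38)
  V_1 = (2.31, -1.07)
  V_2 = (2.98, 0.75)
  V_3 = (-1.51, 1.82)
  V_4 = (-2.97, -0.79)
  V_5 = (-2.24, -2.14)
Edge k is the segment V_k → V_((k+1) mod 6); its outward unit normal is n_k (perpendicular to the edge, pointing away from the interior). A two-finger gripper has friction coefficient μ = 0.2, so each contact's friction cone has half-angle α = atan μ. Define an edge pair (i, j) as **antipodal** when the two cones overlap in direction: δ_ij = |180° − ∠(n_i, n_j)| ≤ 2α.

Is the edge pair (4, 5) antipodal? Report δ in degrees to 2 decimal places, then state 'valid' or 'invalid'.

α = atan 0.2 = 11.31°;  2α = 22.62°
edge 4: e_4 = (+0.73, -1.35);  n_4 = (-0.8796, -0.4757)
edge 5: e_5 = (+2.66, -0.24);  n_5 = (-0.0899, -0.9960)
∠(n_4, n_5) = 56.44°
δ = |180° − 56.44°| = 123.56°
123.56° > 2α = 22.62°  →  invalid

δ = 123.56°, invalid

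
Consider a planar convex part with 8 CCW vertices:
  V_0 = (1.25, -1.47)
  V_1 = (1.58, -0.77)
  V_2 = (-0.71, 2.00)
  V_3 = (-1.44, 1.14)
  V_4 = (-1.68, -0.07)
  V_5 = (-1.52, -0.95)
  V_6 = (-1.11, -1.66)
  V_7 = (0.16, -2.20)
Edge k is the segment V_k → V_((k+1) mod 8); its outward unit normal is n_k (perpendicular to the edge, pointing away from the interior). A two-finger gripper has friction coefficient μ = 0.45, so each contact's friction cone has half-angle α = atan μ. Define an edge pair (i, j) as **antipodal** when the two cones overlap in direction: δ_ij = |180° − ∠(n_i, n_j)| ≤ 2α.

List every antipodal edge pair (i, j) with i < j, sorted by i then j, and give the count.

α = atan 0.45 = 24.23°;  2α = 48.46°
n_0 = (+0.9045, -0.4264)
n_1 = (+0.7707, +0.6372)
n_2 = (-0.7624, +0.6471)
n_3 = (-0.9809, +0.1946)
n_4 = (-0.9839, -0.1789)
n_5 = (-0.8660, -0.5001)
n_6 = (-0.3913, -0.9203)
n_7 = (+0.5565, -0.8309)
  (0,1): δ = 115.18°  ·
  (0,2): δ = 15.09°  ✓
  (0,3): δ = 14.02°  ✓
  (0,4): δ = 35.55°  ✓
  (0,5): δ = 55.25°  ·
  (0,6): δ = 92.21°  ·
  (0,7): δ = 149.05°  ·
  (1,2): δ = 79.91°  ·
  (1,3): δ = 50.80°  ·
  (1,4): δ = 29.28°  ✓
  (1,5): δ = 9.58°  ✓
  (1,6): δ = 27.38°  ✓
  (1,7): δ = 84.23°  ·
  (2,3): δ = 150.89°  ·
  (2,4): δ = 129.37°  ·
  (2,5): δ = 109.67°  ·
  (2,6): δ = 72.71°  ·
  (2,7): δ = 15.86°  ✓
  (3,4): δ = 158.48°  ·
  (3,5): δ = 138.78°  ·
  (3,6): δ = 101.82°  ·
  (3,7): δ = 44.97°  ✓
  (4,5): δ = 160.30°  ·
  (4,6): δ = 123.34°  ·
  (4,7): δ = 66.49°  ·
  (5,6): δ = 143.04°  ·
  (5,7): δ = 86.19°  ·
  (6,7): δ = 123.15°  ·
antipodal pairs: 8

count = 8; pairs: (0,2), (0,3), (0,4), (1,4), (1,5), (1,6), (2,7), (3,7)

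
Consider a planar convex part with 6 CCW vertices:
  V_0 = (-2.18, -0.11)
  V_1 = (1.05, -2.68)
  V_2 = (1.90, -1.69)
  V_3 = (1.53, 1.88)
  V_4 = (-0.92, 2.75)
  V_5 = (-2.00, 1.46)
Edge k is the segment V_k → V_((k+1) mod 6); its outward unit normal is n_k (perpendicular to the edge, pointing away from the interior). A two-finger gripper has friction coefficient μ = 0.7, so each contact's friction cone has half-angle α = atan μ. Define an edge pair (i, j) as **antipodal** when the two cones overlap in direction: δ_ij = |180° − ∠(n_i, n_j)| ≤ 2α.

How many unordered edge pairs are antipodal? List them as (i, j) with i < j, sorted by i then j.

α = atan 0.7 = 34.99°;  2α = 69.98°
n_0 = (-0.6226, -0.7825)
n_1 = (+0.7587, -0.6514)
n_2 = (+0.9947, +0.1031)
n_3 = (+0.3346, +0.9423)
n_4 = (-0.7668, +0.6419)
n_5 = (-0.9935, +0.1139)
  (0,1): δ = 92.14°  ·
  (0,2): δ = 45.57°  ✓
  (0,3): δ = 18.96°  ✓
  (0,4): δ = 88.57°  ·
  (0,5): δ = 121.97°  ·
  (1,2): δ = 133.43°  ·
  (1,3): δ = 68.90°  ✓
  (1,4): δ = 0.71°  ✓
  (1,5): δ = 34.11°  ✓
  (2,3): δ = 115.47°  ·
  (2,4): δ = 45.85°  ✓
  (2,5): δ = 12.46°  ✓
  (3,4): δ = 110.39°  ·
  (3,5): δ = 76.99°  ·
  (4,5): δ = 146.60°  ·
antipodal pairs: 7

count = 7; pairs: (0,2), (0,3), (1,3), (1,4), (1,5), (2,4), (2,5)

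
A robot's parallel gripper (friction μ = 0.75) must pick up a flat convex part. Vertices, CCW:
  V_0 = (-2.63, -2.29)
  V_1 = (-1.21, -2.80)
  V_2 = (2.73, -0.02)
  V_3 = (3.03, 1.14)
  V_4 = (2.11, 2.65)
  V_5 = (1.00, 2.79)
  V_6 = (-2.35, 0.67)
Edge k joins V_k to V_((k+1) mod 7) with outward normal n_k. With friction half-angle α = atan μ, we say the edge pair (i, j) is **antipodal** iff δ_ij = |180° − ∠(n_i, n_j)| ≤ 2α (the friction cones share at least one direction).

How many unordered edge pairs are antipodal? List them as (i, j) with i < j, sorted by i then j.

α = atan 0.75 = 36.87°;  2α = 73.74°
n_0 = (-0.3380, -0.9411)
n_1 = (+0.5765, -0.8171)
n_2 = (+0.9681, -0.2504)
n_3 = (+0.8540, +0.5203)
n_4 = (+0.1251, +0.9921)
n_5 = (-0.5348, +0.8450)
n_6 = (-0.9956, +0.0942)
  (0,1): δ = 125.04°  ·
  (0,2): δ = 84.74°  ·
  (0,3): δ = 38.89°  ✓
  (0,4): δ = 12.57°  ✓
  (0,5): δ = 52.08°  ✓
  (0,6): δ = 104.35°  ·
  (1,2): δ = 139.71°  ·
  (1,3): δ = 93.85°  ·
  (1,4): δ = 42.39°  ✓
  (1,5): δ = 2.88°  ✓
  (1,6): δ = 49.39°  ✓
  (2,3): δ = 134.15°  ·
  (2,4): δ = 82.69°  ·
  (2,5): δ = 43.17°  ✓
  (2,6): δ = 9.10°  ✓
  (3,4): δ = 128.54°  ·
  (3,5): δ = 89.03°  ·
  (3,6): δ = 36.76°  ✓
  (4,5): δ = 140.48°  ·
  (4,6): δ = 88.22°  ·
  (5,6): δ = 127.73°  ·
antipodal pairs: 9

count = 9; pairs: (0,3), (0,4), (0,5), (1,4), (1,5), (1,6), (2,5), (2,6), (3,6)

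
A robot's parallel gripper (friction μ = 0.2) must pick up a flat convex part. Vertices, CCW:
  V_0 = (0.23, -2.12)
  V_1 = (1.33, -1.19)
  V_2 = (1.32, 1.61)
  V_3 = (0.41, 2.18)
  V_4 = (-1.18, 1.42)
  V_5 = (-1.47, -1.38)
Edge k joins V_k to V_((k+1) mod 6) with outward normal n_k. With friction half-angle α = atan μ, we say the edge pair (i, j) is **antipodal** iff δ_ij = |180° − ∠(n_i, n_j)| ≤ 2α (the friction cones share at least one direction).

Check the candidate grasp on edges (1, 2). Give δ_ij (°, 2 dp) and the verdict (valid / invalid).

α = atan 0.2 = 11.31°;  2α = 22.62°
edge 1: e_1 = (-0.01, +2.80);  n_1 = (+1.0000, +0.0036)
edge 2: e_2 = (-0.91, +0.57);  n_2 = (+0.5308, +0.8475)
∠(n_1, n_2) = 57.73°
δ = |180° − 57.73°| = 122.27°
122.27° > 2α = 22.62°  →  invalid

δ = 122.27°, invalid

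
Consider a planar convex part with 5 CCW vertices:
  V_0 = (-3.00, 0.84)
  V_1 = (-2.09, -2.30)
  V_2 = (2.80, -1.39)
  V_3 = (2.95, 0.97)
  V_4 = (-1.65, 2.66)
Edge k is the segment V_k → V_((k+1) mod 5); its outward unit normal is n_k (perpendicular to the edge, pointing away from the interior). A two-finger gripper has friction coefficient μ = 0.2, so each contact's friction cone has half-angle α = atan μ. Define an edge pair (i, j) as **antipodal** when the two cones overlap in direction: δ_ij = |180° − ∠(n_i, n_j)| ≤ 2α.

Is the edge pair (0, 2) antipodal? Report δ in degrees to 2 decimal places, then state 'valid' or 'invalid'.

α = atan 0.2 = 11.31°;  2α = 22.62°
edge 0: e_0 = (+0.91, -3.14);  n_0 = (-0.9605, -0.2784)
edge 2: e_2 = (+0.15, +2.36);  n_2 = (+0.9980, -0.0634)
∠(n_0, n_2) = 160.20°
δ = |180° − 160.20°| = 19.80°
19.80° ≤ 2α = 22.62°  →  valid

δ = 19.80°, valid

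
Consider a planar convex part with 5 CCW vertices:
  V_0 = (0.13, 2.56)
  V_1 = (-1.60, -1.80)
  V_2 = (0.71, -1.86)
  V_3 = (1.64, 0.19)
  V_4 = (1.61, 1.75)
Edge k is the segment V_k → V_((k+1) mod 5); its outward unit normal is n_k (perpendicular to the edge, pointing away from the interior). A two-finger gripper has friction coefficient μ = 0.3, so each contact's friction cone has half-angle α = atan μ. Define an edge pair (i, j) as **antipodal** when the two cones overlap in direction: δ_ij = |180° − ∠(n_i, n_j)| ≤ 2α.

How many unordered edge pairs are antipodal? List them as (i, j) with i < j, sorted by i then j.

α = atan 0.3 = 16.70°;  2α = 33.40°
n_0 = (-0.9295, +0.3688)
n_1 = (-0.0260, -0.9997)
n_2 = (+0.9107, -0.4131)
n_3 = (+0.9998, +0.0192)
n_4 = (+0.4801, +0.8772)
  (0,1): δ = 69.85°  ·
  (0,2): δ = 2.76°  ✓
  (0,3): δ = 22.74°  ✓
  (0,4): δ = 82.95°  ·
  (1,2): δ = 112.91°  ·
  (1,3): δ = 87.41°  ·
  (1,4): δ = 27.20°  ✓
  (2,3): δ = 154.50°  ·
  (2,4): δ = 94.29°  ·
  (3,4): δ = 119.79°  ·
antipodal pairs: 3

count = 3; pairs: (0,2), (0,3), (1,4)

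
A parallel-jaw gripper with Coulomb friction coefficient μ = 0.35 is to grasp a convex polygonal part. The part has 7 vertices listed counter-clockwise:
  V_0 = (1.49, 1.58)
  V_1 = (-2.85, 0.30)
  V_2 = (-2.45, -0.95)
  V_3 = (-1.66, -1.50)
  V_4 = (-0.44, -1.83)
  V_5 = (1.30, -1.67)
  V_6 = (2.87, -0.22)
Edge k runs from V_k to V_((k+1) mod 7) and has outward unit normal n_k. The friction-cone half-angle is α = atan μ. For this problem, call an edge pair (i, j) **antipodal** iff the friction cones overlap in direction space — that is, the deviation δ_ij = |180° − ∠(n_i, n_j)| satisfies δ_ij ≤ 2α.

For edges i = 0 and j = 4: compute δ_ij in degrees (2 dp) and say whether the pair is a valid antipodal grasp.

α = atan 0.35 = 19.29°;  2α = 38.58°
edge 0: e_0 = (-4.34, -1.28);  n_0 = (-0.2829, +0.9592)
edge 4: e_4 = (+1.74, +0.16);  n_4 = (+0.0916, -0.9958)
∠(n_0, n_4) = 168.82°
δ = |180° − 168.82°| = 11.18°
11.18° ≤ 2α = 38.58°  →  valid

δ = 11.18°, valid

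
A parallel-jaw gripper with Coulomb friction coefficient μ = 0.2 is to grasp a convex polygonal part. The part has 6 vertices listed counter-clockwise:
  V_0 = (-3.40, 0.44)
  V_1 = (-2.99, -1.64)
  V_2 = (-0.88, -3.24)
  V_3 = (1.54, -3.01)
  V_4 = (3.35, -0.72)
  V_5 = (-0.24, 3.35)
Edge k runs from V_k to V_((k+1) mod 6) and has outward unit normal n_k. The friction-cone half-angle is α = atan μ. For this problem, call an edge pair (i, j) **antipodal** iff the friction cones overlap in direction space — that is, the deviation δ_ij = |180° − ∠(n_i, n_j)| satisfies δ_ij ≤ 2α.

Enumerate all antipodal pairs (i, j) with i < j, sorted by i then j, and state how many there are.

α = atan 0.2 = 11.31°;  2α = 22.62°
n_0 = (-0.9811, -0.1934)
n_1 = (-0.6042, -0.7968)
n_2 = (+0.0946, -0.9955)
n_3 = (+0.7845, -0.6201)
n_4 = (+0.7499, +0.6615)
n_5 = (-0.6774, +0.7356)
  (0,1): δ = 138.32°  ·
  (0,2): δ = 95.72°  ·
  (0,3): δ = 49.47°  ·
  (0,4): δ = 30.26°  ·
  (0,5): δ = 121.49°  ·
  (1,2): δ = 137.40°  ·
  (1,3): δ = 91.15°  ·
  (1,4): δ = 11.41°  ✓
  (1,5): δ = 79.81°  ·
  (2,3): δ = 133.75°  ·
  (2,4): δ = 54.01°  ·
  (2,5): δ = 37.21°  ·
  (3,4): δ = 100.26°  ·
  (3,5): δ = 9.04°  ✓
  (4,5): δ = 88.77°  ·
antipodal pairs: 2

count = 2; pairs: (1,4), (3,5)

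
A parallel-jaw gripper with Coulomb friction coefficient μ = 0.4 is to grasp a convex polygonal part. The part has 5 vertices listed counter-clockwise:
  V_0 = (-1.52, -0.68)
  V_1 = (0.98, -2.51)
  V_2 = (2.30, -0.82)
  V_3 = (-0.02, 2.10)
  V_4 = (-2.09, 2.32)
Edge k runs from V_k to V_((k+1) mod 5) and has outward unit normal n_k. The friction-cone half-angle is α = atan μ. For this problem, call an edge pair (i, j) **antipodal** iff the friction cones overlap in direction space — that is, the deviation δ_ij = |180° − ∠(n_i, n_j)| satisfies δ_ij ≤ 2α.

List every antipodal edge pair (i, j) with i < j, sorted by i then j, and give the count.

count = 3; pairs: (0,2), (0,3), (2,4)

α = atan 0.4 = 21.80°;  2α = 43.60°
n_0 = (-0.5907, -0.8069)
n_1 = (+0.7881, -0.6156)
n_2 = (+0.7830, +0.6221)
n_3 = (+0.1057, +0.9944)
n_4 = (-0.9824, -0.1867)
  (0,1): δ = 91.79°  ·
  (0,2): δ = 15.33°  ✓
  (0,3): δ = 30.14°  ✓
  (0,4): δ = 136.96°  ·
  (1,2): δ = 103.54°  ·
  (1,3): δ = 58.07°  ·
  (1,4): δ = 48.75°  ·
  (2,3): δ = 134.53°  ·
  (2,4): δ = 27.71°  ✓
  (3,4): δ = 73.18°  ·
antipodal pairs: 3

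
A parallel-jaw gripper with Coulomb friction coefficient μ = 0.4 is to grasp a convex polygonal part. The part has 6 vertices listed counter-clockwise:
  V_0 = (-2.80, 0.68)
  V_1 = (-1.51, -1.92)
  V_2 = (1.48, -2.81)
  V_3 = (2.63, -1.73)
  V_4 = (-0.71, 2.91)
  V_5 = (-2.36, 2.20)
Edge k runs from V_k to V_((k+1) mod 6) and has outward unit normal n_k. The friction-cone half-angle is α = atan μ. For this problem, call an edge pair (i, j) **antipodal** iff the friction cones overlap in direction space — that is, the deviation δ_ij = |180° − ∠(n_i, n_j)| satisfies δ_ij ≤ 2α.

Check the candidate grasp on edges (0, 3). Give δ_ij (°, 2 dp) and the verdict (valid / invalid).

δ = 9.36°, valid

α = atan 0.4 = 21.80°;  2α = 43.60°
edge 0: e_0 = (+1.29, -2.60);  n_0 = (-0.8958, -0.4445)
edge 3: e_3 = (-3.34, +4.64);  n_3 = (+0.8116, +0.5842)
∠(n_0, n_3) = 170.64°
δ = |180° − 170.64°| = 9.36°
9.36° ≤ 2α = 43.60°  →  valid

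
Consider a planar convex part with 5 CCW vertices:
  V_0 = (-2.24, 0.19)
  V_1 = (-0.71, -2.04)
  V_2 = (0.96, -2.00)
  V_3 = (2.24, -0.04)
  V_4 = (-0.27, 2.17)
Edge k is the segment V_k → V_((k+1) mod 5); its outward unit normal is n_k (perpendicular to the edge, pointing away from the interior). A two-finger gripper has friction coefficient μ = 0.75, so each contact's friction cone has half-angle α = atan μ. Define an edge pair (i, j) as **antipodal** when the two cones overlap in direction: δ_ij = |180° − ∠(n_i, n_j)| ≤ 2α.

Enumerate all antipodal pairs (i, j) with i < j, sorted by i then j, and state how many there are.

count = 5; pairs: (0,2), (0,3), (1,3), (1,4), (2,4)

α = atan 0.75 = 36.87°;  2α = 73.74°
n_0 = (-0.8246, -0.5657)
n_1 = (+0.0239, -0.9997)
n_2 = (+0.8373, -0.5468)
n_3 = (+0.6608, +0.7505)
n_4 = (-0.7089, +0.7053)
  (0,1): δ = 123.08°  ·
  (0,2): δ = 67.60°  ✓
  (0,3): δ = 14.18°  ✓
  (0,4): δ = 100.69°  ·
  (1,2): δ = 124.52°  ·
  (1,3): δ = 42.74°  ✓
  (1,4): δ = 43.77°  ✓
  (2,3): δ = 98.22°  ·
  (2,4): δ = 11.71°  ✓
  (3,4): δ = 93.49°  ·
antipodal pairs: 5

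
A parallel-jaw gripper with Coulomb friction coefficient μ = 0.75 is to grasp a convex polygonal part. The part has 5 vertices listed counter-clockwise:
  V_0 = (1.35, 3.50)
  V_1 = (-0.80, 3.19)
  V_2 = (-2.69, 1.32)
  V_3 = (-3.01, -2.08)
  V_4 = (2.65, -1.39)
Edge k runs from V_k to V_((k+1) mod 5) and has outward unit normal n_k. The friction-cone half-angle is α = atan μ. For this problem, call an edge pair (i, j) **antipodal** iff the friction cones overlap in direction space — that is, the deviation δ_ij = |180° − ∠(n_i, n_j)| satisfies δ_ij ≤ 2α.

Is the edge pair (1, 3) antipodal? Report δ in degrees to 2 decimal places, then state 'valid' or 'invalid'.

δ = 37.74°, valid

α = atan 0.75 = 36.87°;  2α = 73.74°
edge 1: e_1 = (-1.89, -1.87);  n_1 = (-0.7033, +0.7109)
edge 3: e_3 = (+5.66, +0.69);  n_3 = (+0.1210, -0.9927)
∠(n_1, n_3) = 142.26°
δ = |180° − 142.26°| = 37.74°
37.74° ≤ 2α = 73.74°  →  valid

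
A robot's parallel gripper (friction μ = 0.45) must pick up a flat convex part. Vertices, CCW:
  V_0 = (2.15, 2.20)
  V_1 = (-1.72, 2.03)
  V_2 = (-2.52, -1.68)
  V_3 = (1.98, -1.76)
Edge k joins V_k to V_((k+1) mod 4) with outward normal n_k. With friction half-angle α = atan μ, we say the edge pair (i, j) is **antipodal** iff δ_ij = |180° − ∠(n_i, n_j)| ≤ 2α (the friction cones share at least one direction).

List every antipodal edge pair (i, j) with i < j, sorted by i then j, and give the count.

count = 2; pairs: (0,2), (1,3)

α = atan 0.45 = 24.23°;  2α = 48.46°
n_0 = (-0.0439, +0.9990)
n_1 = (-0.9775, +0.2108)
n_2 = (-0.0178, -0.9998)
n_3 = (+0.9991, -0.0429)
  (0,1): δ = 104.68°  ·
  (0,2): δ = 3.53°  ✓
  (0,3): δ = 85.03°  ·
  (1,2): δ = 78.85°  ·
  (1,3): δ = 9.71°  ✓
  (2,3): δ = 91.44°  ·
antipodal pairs: 2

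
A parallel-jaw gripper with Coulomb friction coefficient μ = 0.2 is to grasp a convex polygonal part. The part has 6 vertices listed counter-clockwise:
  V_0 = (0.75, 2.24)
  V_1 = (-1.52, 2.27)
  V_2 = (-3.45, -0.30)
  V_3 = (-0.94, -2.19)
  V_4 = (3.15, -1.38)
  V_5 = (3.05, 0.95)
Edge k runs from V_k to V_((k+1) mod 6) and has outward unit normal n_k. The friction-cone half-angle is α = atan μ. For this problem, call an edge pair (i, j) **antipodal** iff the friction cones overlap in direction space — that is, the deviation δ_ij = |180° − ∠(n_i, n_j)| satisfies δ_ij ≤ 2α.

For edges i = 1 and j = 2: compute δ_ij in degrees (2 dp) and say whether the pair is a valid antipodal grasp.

α = atan 0.2 = 11.31°;  2α = 22.62°
edge 1: e_1 = (-1.93, -2.57);  n_1 = (-0.7996, +0.6005)
edge 2: e_2 = (+2.51, -1.89);  n_2 = (-0.6015, -0.7989)
∠(n_1, n_2) = 89.93°
δ = |180° − 89.93°| = 90.07°
90.07° > 2α = 22.62°  →  invalid

δ = 90.07°, invalid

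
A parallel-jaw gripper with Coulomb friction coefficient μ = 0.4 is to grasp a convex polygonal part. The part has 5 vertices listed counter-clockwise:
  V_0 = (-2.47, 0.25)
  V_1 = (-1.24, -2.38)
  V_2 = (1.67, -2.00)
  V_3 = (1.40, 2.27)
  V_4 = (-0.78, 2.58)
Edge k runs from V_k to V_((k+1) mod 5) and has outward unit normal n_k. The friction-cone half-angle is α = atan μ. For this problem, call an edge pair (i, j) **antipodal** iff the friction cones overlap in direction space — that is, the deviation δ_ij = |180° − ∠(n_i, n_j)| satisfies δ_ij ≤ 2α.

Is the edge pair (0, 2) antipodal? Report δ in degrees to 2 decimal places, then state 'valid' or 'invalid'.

δ = 21.45°, valid

α = atan 0.4 = 21.80°;  2α = 43.60°
edge 0: e_0 = (+1.23, -2.63);  n_0 = (-0.9058, -0.4236)
edge 2: e_2 = (-0.27, +4.27);  n_2 = (+0.9980, +0.0631)
∠(n_0, n_2) = 158.55°
δ = |180° − 158.55°| = 21.45°
21.45° ≤ 2α = 43.60°  →  valid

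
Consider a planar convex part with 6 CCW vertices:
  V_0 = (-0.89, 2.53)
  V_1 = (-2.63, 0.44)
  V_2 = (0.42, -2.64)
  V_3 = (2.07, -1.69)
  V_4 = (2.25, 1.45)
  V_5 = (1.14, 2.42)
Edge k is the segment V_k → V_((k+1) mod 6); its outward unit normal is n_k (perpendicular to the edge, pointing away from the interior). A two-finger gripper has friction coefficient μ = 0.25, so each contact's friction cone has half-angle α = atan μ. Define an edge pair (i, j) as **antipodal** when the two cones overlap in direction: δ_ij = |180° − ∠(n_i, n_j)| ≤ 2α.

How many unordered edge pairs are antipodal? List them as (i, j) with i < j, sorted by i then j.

α = atan 0.25 = 14.04°;  2α = 28.07°
n_0 = (-0.7685, +0.6398)
n_1 = (-0.7106, -0.7036)
n_2 = (+0.4990, -0.8666)
n_3 = (+0.9984, -0.0572)
n_4 = (+0.6580, +0.7530)
n_5 = (+0.0541, +0.9985)
  (0,1): δ = 95.50°  ·
  (0,2): δ = 20.29°  ✓
  (0,3): δ = 36.50°  ·
  (0,4): δ = 88.63°  ·
  (0,5): δ = 126.68°  ·
  (1,2): δ = 104.79°  ·
  (1,3): δ = 48.00°  ·
  (1,4): δ = 4.13°  ✓
  (1,5): δ = 42.18°  ·
  (2,3): δ = 123.21°  ·
  (2,4): δ = 71.08°  ·
  (2,5): δ = 33.03°  ·
  (3,4): δ = 127.87°  ·
  (3,5): δ = 89.82°  ·
  (4,5): δ = 141.95°  ·
antipodal pairs: 2

count = 2; pairs: (0,2), (1,4)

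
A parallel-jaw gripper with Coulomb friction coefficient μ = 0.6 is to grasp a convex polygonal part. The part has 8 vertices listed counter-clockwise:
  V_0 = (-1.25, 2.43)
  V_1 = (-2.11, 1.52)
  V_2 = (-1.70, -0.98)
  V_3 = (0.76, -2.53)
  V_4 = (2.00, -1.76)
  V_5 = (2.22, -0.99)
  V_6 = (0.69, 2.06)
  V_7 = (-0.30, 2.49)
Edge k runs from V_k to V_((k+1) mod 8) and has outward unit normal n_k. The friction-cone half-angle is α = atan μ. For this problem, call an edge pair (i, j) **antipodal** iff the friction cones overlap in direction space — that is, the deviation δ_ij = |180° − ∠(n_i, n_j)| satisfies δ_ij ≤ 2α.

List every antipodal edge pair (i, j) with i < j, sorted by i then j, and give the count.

count = 10; pairs: (0,3), (0,4), (1,4), (1,5), (1,6), (2,5), (2,6), (2,7), (3,6), (3,7)

α = atan 0.6 = 30.96°;  2α = 61.93°
n_0 = (-0.7268, +0.6869)
n_1 = (-0.9868, -0.1618)
n_2 = (-0.5331, -0.8461)
n_3 = (+0.5275, -0.8495)
n_4 = (+0.9615, -0.2747)
n_5 = (+0.8938, +0.4484)
n_6 = (+0.3984, +0.9172)
n_7 = (-0.0630, +0.9980)
  (0,1): δ = 127.30°  ·
  (0,2): δ = 78.83°  ·
  (0,3): δ = 14.78°  ✓
  (0,4): δ = 27.44°  ✓
  (0,5): δ = 70.02°  ·
  (0,6): δ = 109.90°  ·
  (0,7): δ = 137.00°  ·
  (1,2): δ = 131.53°  ·
  (1,3): δ = 67.47°  ·
  (1,4): δ = 25.26°  ✓
  (1,5): δ = 17.33°  ✓
  (1,6): δ = 57.21°  ✓
  (1,7): δ = 84.30°  ·
  (2,3): δ = 115.95°  ·
  (2,4): δ = 73.73°  ·
  (2,5): δ = 31.15°  ✓
  (2,6): δ = 8.74°  ✓
  (2,7): δ = 35.83°  ✓
  (3,4): δ = 137.78°  ·
  (3,5): δ = 95.20°  ·
  (3,6): δ = 55.32°  ✓
  (3,7): δ = 28.23°  ✓
  (4,5): δ = 137.41°  ·
  (4,6): δ = 97.53°  ·
  (4,7): δ = 70.44°  ·
  (5,6): δ = 140.12°  ·
  (5,7): δ = 113.03°  ·
  (6,7): δ = 152.91°  ·
antipodal pairs: 10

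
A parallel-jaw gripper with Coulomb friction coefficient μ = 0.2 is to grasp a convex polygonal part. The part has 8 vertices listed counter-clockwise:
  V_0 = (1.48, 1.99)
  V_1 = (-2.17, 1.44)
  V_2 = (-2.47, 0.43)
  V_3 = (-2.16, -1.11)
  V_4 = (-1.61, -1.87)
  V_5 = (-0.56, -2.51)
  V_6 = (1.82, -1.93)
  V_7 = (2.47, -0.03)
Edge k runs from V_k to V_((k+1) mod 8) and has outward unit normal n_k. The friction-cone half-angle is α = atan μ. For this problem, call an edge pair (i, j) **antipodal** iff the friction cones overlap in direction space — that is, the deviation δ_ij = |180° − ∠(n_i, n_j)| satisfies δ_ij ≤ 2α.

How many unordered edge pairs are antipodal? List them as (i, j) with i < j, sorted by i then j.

α = atan 0.2 = 11.31°;  2α = 22.62°
n_0 = (-0.1490, +0.9888)
n_1 = (-0.9586, +0.2847)
n_2 = (-0.9803, -0.1973)
n_3 = (-0.8101, -0.5863)
n_4 = (-0.5205, -0.8539)
n_5 = (+0.2368, -0.9716)
n_6 = (+0.9462, -0.3237)
n_7 = (+0.8980, +0.4401)
  (0,1): δ = 115.11°  ·
  (0,2): δ = 87.19°  ·
  (0,3): δ = 62.68°  ·
  (0,4): δ = 39.93°  ·
  (0,5): δ = 5.13°  ✓
  (0,6): δ = 62.54°  ·
  (0,7): δ = 107.54°  ·
  (1,2): δ = 152.08°  ·
  (1,3): δ = 127.56°  ·
  (1,4): δ = 104.82°  ·
  (1,5): δ = 59.76°  ·
  (1,6): δ = 2.34°  ✓
  (1,7): δ = 42.65°  ·
  (2,3): δ = 155.49°  ·
  (2,4): δ = 132.74°  ·
  (2,5): δ = 87.69°  ·
  (2,6): δ = 30.27°  ·
  (2,7): δ = 14.73°  ✓
  (3,4): δ = 157.26°  ·
  (3,5): δ = 112.20°  ·
  (3,6): δ = 54.78°  ·
  (3,7): δ = 9.78°  ✓
  (4,5): δ = 134.94°  ·
  (4,6): δ = 77.52°  ·
  (4,7): δ = 32.53°  ·
  (5,6): δ = 122.58°  ·
  (5,7): δ = 77.59°  ·
  (6,7): δ = 135.00°  ·
antipodal pairs: 4

count = 4; pairs: (0,5), (1,6), (2,7), (3,7)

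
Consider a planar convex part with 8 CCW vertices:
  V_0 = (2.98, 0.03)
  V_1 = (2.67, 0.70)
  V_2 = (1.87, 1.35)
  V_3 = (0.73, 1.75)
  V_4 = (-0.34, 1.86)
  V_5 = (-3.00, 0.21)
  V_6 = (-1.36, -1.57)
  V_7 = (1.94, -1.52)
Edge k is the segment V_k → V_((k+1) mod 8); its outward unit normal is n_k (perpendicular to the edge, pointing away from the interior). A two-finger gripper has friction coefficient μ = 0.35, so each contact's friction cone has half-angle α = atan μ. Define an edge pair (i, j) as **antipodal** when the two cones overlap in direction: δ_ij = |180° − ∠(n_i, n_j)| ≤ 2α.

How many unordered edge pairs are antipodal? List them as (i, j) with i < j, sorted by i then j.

count = 7; pairs: (0,5), (1,5), (2,5), (2,6), (3,6), (4,6), (4,7)

α = atan 0.35 = 19.29°;  2α = 38.58°
n_0 = (+0.9076, +0.4199)
n_1 = (+0.6306, +0.7761)
n_2 = (+0.3311, +0.9436)
n_3 = (+0.1023, +0.9948)
n_4 = (-0.5271, +0.8498)
n_5 = (-0.7354, -0.6776)
n_6 = (+0.0151, -0.9999)
n_7 = (+0.8304, -0.5572)
  (0,1): δ = 153.92°  ·
  (0,2): δ = 134.16°  ·
  (0,3): δ = 120.70°  ·
  (0,4): δ = 83.02°  ·
  (0,5): δ = 17.83°  ✓
  (0,6): δ = 66.04°  ·
  (0,7): δ = 121.31°  ·
  (1,2): δ = 160.24°  ·
  (1,3): δ = 146.78°  ·
  (1,4): δ = 109.09°  ·
  (1,5): δ = 8.25°  ✓
  (1,6): δ = 39.96°  ·
  (1,7): δ = 95.23°  ·
  (2,3): δ = 166.53°  ·
  (2,4): δ = 128.85°  ·
  (2,5): δ = 28.01°  ✓
  (2,6): δ = 20.20°  ✓
  (2,7): δ = 75.47°  ·
  (3,4): δ = 142.32°  ·
  (3,5): δ = 41.47°  ·
  (3,6): δ = 6.74°  ✓
  (3,7): δ = 62.01°  ·
  (4,5): δ = 79.16°  ·
  (4,6): δ = 30.94°  ✓
  (4,7): δ = 24.33°  ✓
  (5,6): δ = 131.79°  ·
  (5,7): δ = 76.52°  ·
  (6,7): δ = 124.73°  ·
antipodal pairs: 7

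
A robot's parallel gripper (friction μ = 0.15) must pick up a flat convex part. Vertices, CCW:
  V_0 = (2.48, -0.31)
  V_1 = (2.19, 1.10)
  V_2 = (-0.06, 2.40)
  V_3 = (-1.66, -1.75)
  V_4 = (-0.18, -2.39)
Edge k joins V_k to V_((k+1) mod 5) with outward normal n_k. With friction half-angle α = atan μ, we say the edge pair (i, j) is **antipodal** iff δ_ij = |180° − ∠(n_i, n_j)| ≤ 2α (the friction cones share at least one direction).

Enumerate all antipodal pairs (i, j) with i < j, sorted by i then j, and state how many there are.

count = 1; pairs: (1,3)

α = atan 0.15 = 8.53°;  2α = 17.06°
n_0 = (+0.9795, +0.2015)
n_1 = (+0.5003, +0.8659)
n_2 = (-0.9331, +0.3597)
n_3 = (-0.3969, -0.9179)
n_4 = (+0.6160, -0.7878)
  (0,1): δ = 131.64°  ·
  (0,2): δ = 32.71°  ·
  (0,3): δ = 54.99°  ·
  (0,4): δ = 116.40°  ·
  (1,2): δ = 81.07°  ·
  (1,3): δ = 6.63°  ✓
  (1,4): δ = 68.04°  ·
  (2,3): δ = 92.30°  ·
  (2,4): δ = 30.89°  ·
  (3,4): δ = 118.59°  ·
antipodal pairs: 1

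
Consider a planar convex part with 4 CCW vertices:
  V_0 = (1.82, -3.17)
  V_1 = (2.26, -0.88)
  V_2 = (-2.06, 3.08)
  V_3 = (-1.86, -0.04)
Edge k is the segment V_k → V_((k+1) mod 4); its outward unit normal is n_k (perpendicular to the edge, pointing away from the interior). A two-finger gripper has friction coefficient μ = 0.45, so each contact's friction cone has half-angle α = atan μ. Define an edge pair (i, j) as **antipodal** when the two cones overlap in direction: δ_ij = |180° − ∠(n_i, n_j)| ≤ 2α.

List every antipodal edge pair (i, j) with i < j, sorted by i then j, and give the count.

count = 3; pairs: (0,2), (1,2), (1,3)

α = atan 0.45 = 24.23°;  2α = 48.46°
n_0 = (+0.9820, -0.1887)
n_1 = (+0.6757, +0.7372)
n_2 = (-0.9980, -0.0640)
n_3 = (-0.6479, -0.7617)
  (0,1): δ = 121.63°  ·
  (0,2): δ = 14.54°  ✓
  (0,3): δ = 60.49°  ·
  (1,2): δ = 43.82°  ✓
  (1,3): δ = 2.13°  ✓
  (2,3): δ = 134.05°  ·
antipodal pairs: 3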